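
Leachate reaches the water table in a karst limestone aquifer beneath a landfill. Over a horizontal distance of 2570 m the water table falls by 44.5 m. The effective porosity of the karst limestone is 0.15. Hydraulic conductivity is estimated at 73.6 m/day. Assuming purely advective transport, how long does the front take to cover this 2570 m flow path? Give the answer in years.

Hydraulic gradient i = Δh / L = 44.5 / 2570 = 0.01732.
Darcy flux q = K · i = 73.60 × 0.01732 = 1.274 m/day.
Seepage velocity v = q / n_e = 1.274 / 0.15 = 8.496 m/day.
Travel time t = L / v = 2570 / 8.496 = 302.5 days = 0.8282 years.

0.828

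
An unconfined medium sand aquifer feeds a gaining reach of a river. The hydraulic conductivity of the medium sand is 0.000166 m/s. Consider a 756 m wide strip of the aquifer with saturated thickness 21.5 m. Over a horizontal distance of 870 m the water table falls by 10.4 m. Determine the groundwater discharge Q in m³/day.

Convert K: 0.000166 m/s × 86400 = 14.34 m/day.
Cross-sectional area A = 756 × 21.5 = 16254 m².
Hydraulic gradient i = Δh / L = 10.4 / 870 = 0.01195.
Darcy's law: Q = K · A · i = 14.34 × 16254 × 0.01195 = 2787 m³/day.

2790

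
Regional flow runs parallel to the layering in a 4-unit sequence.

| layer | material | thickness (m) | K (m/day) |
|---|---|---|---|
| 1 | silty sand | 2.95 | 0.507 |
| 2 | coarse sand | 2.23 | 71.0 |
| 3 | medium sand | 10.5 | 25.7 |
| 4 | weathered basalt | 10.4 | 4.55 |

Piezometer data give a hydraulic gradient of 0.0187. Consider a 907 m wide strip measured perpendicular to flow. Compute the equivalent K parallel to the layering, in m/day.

18.3

Flow is parallel to layering, so each bed carries its own Darcy discharge and the transmissivities add.
Σ(K_i·b_i) = 0.507×2.95 + 71.0×2.23 + 25.7×10.5 + 4.55×10.4 = 477.0 m²/day.
Total thickness b = 26.08 m, so K_eq = Σ(K_i·b_i)/b = 18.29 m/day.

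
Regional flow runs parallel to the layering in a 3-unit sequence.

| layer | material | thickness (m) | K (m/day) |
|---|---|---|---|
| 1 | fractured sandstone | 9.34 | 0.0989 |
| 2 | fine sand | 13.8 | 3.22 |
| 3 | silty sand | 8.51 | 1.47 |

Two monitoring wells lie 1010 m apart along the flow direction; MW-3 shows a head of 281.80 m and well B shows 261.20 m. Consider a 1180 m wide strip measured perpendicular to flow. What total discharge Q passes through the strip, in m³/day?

Flow is parallel to layering, so each bed carries its own Darcy discharge and the transmissivities add.
Σ(K_i·b_i) = 0.0989×9.34 + 3.22×13.8 + 1.47×8.51 = 57.87 m²/day.
Hydraulic gradient i = (281.80 − 261.20) / 1010 = 20.6 / 1010 = 0.02040.
Q = Σ(K_i·b_i) · W · i = 57.87 × 1180 × 0.02040 = 1393 m³/day.

1390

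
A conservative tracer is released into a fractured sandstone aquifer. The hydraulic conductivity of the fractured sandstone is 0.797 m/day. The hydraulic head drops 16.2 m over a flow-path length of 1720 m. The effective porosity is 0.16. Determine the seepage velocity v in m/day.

Hydraulic gradient i = Δh / L = 16.2 / 1720 = 0.009419.
Darcy flux q = K · i = 0.7970 × 0.009419 = 0.007507 m/day.
Seepage velocity v = q / n_e = 0.007507 / 0.16 = 0.04692 m/day.

0.0469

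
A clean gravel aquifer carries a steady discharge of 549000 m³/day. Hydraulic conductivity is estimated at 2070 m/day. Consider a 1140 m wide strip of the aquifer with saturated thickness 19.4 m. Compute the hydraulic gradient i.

0.0120

Cross-sectional area A = 1140 × 19.4 = 22116 m².
From Q = K·A·i, i = Q / (K·A) = 549000 / (2070 × 22116) = 0.01199.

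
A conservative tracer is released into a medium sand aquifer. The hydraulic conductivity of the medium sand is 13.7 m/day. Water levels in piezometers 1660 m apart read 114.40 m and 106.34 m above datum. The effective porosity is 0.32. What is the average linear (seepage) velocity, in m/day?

0.208

Hydraulic gradient i = (114.40 − 106.34) / 1660 = 8.06 / 1660 = 0.004855.
Darcy flux q = K · i = 13.70 × 0.004855 = 0.06652 m/day.
Seepage velocity v = q / n_e = 0.06652 / 0.32 = 0.2079 m/day.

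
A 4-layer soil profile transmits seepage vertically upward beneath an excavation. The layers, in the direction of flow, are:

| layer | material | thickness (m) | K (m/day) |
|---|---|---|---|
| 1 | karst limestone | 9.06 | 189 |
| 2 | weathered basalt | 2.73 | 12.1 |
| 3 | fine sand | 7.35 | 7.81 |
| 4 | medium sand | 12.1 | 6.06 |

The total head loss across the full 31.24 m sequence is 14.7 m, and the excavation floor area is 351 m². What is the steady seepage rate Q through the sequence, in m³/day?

1610

Flow is perpendicular to layering, so the layers act in series and the equivalent K is the thickness-weighted harmonic mean.
Total thickness L = 9.06 + 2.73 + 7.35 + 12.1 = 31.24 m.
Σ(b_i/K_i) = 9.06/189 + 2.73/12.1 + 7.35/7.81 + 12.1/6.06 = 3.211 d.
K_eq = L / Σ(b_i/K_i) = 31.24 / 3.211 = 9.728 m/day.
Q = K_eq · A · (Δh/L) = 9.728 × 351 × (14.7/31.24) = 1607 m³/day.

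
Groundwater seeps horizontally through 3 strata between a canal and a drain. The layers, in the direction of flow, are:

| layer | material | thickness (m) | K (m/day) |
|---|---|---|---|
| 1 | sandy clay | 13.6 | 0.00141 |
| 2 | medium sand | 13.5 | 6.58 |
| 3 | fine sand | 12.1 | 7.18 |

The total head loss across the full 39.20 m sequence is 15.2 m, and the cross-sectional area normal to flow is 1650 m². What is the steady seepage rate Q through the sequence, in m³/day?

2.60

Flow is perpendicular to layering, so the layers act in series and the equivalent K is the thickness-weighted harmonic mean.
Total thickness L = 13.6 + 13.5 + 12.1 = 39.20 m.
Σ(b_i/K_i) = 13.6/0.00141 + 13.5/6.58 + 12.1/7.18 = 9649 d.
K_eq = L / Σ(b_i/K_i) = 39.20 / 9649 = 0.004063 m/day.
Q = K_eq · A · (Δh/L) = 0.004063 × 1650 × (15.2/39.20) = 2.599 m³/day.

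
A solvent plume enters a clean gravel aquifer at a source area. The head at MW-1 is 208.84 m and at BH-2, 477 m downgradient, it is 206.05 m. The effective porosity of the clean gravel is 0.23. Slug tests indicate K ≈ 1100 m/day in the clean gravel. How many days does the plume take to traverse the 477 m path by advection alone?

Hydraulic gradient i = (208.84 − 206.05) / 477 = 2.79 / 477 = 0.005849.
Darcy flux q = K · i = 1100 × 0.005849 = 6.434 m/day.
Seepage velocity v = q / n_e = 6.434 / 0.23 = 27.97 m/day.
Travel time t = L / v = 477 / 27.97 = 17.05 days.

17.1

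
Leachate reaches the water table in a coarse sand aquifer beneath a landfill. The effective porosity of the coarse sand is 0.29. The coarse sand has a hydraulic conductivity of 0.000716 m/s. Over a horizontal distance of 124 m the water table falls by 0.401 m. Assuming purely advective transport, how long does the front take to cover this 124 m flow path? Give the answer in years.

0.492

Convert K: 0.000716 m/s × 86400 = 61.86 m/day.
Hydraulic gradient i = Δh / L = 0.401 / 124 = 0.003234.
Darcy flux q = K · i = 61.86 × 0.003234 = 0.2001 m/day.
Seepage velocity v = q / n_e = 0.2001 / 0.29 = 0.6898 m/day.
Travel time t = L / v = 124 / 0.6898 = 179.8 days = 0.4921 years.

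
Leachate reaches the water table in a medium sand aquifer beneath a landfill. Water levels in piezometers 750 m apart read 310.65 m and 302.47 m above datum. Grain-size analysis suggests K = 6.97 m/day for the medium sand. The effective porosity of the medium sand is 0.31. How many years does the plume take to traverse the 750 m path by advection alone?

8.37

Hydraulic gradient i = (310.65 − 302.47) / 750 = 8.18 / 750 = 0.01091.
Darcy flux q = K · i = 6.970 × 0.01091 = 0.07602 m/day.
Seepage velocity v = q / n_e = 0.07602 / 0.31 = 0.2452 m/day.
Travel time t = L / v = 750 / 0.2452 = 3058 days = 8.374 years.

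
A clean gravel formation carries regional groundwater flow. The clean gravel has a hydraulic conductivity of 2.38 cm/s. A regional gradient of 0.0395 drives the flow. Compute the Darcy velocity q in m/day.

Convert K: 2.38 cm/s × 864 = 2056 m/day.
Hydraulic gradient i = 0.0395.
Specific discharge q = K · i = 2056 × 0.03950 = 81.22 m/day.

81.2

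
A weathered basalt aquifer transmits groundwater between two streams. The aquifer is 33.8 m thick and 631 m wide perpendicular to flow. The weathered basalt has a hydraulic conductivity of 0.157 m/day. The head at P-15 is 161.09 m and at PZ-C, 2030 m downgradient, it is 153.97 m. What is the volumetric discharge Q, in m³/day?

11.7

Cross-sectional area A = 631 × 33.8 = 21328 m².
Hydraulic gradient i = (161.09 − 153.97) / 2030 = 7.12 / 2030 = 0.003507.
Darcy's law: Q = K · A · i = 0.1570 × 21328 × 0.003507 = 11.74 m³/day.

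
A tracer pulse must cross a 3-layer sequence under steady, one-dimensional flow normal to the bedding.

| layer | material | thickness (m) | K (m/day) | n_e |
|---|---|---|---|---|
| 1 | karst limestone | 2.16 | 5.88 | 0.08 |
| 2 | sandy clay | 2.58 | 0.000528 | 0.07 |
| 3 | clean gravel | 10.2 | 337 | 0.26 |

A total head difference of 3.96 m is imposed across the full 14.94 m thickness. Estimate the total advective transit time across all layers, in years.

With flow normal to the layers, continuity requires the same specific discharge q through every layer.
Σ(b_i/K_i) = 2.16/5.88 + 2.58/0.000528 + 10.2/337 = 4887 d.
q = Δh / Σ(b_i/K_i) = 3.96 / 4887 = 0.0008104 m/day.
In each layer the seepage velocity is v_i = q/n_i, so the layer transit time is t_i = b_i·n_i / q:
  layer 1 (karst limestone): t_1 = 2.16 × 0.08 / 0.0008104 = 213.2 d
  layer 2 (sandy clay): t_2 = 2.58 × 0.07 / 0.0008104 = 222.9 d
  layer 3 (clean gravel): t_3 = 10.2 × 0.26 / 0.0008104 = 3273 d
Total t = Σ t_i = 3709 days = 10.15 years.

10.2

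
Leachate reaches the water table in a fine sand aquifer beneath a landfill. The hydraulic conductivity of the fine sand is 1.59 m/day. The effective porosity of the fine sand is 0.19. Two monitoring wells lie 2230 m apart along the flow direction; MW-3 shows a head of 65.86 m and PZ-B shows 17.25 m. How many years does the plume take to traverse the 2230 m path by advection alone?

33.5

Hydraulic gradient i = (65.86 − 17.25) / 2230 = 48.61 / 2230 = 0.02180.
Darcy flux q = K · i = 1.590 × 0.02180 = 0.03466 m/day.
Seepage velocity v = q / n_e = 0.03466 / 0.19 = 0.1824 m/day.
Travel time t = L / v = 2230 / 0.1824 = 12225 days = 33.47 years.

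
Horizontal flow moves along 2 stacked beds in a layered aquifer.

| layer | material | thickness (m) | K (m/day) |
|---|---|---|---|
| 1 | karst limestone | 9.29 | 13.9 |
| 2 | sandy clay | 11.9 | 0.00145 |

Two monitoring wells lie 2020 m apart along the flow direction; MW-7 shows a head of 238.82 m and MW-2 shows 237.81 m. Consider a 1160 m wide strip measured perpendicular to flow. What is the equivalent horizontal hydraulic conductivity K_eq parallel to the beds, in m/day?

6.09

Flow is parallel to layering, so each bed carries its own Darcy discharge and the transmissivities add.
Σ(K_i·b_i) = 13.9×9.29 + 0.00145×11.9 = 129.1 m²/day.
Total thickness b = 21.19 m, so K_eq = Σ(K_i·b_i)/b = 6.095 m/day.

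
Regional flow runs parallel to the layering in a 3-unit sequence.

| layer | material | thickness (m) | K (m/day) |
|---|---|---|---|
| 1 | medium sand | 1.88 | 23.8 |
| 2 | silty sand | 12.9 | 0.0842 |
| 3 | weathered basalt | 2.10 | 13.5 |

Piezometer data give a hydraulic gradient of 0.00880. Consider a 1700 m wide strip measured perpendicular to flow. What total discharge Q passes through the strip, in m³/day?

Flow is parallel to layering, so each bed carries its own Darcy discharge and the transmissivities add.
Σ(K_i·b_i) = 23.8×1.88 + 0.0842×12.9 + 13.5×2.10 = 74.18 m²/day.
Hydraulic gradient i = 0.00880.
Q = Σ(K_i·b_i) · W · i = 74.18 × 1700 × 0.008800 = 1110 m³/day.

1110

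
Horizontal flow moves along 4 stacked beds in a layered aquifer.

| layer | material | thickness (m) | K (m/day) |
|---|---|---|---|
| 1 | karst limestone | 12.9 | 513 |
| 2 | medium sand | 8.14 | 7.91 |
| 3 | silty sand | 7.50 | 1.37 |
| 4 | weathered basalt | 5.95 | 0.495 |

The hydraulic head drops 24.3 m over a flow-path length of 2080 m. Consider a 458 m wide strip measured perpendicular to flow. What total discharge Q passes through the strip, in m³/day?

Flow is parallel to layering, so each bed carries its own Darcy discharge and the transmissivities add.
Σ(K_i·b_i) = 513×12.9 + 7.91×8.14 + 1.37×7.50 + 0.495×5.95 = 6695 m²/day.
Hydraulic gradient i = Δh / L = 24.3 / 2080 = 0.01168.
Q = Σ(K_i·b_i) · W · i = 6695 × 458 × 0.01168 = 35824 m³/day.

35800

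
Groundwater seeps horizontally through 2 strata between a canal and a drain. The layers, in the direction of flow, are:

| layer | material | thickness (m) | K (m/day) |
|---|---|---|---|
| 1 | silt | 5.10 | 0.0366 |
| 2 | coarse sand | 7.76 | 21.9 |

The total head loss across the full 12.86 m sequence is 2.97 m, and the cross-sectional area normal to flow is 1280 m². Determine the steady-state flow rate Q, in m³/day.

27.2

Flow is perpendicular to layering, so the layers act in series and the equivalent K is the thickness-weighted harmonic mean.
Total thickness L = 5.10 + 7.76 = 12.86 m.
Σ(b_i/K_i) = 5.10/0.0366 + 7.76/21.9 = 139.7 d.
K_eq = L / Σ(b_i/K_i) = 12.86 / 139.7 = 0.09206 m/day.
Q = K_eq · A · (Δh/L) = 0.09206 × 1280 × (2.97/12.86) = 27.21 m³/day.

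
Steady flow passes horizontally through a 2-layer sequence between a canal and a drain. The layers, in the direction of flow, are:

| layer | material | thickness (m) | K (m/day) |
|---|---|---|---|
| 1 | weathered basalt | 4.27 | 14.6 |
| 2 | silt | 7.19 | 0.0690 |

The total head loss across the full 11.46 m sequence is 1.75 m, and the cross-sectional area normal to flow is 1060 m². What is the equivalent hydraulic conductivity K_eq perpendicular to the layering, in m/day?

Flow is perpendicular to layering, so the layers act in series and the equivalent K is the thickness-weighted harmonic mean.
Total thickness L = 4.27 + 7.19 = 11.46 m.
Σ(b_i/K_i) = 4.27/14.6 + 7.19/0.0690 = 104.5 d.
K_eq = L / Σ(b_i/K_i) = 11.46 / 104.5 = 0.1097 m/day.

0.110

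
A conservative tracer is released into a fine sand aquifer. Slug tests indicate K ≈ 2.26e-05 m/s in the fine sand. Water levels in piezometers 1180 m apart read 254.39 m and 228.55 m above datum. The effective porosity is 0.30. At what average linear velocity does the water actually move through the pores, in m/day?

0.143

Convert K: 2.26e-05 m/s × 86400 = 1.953 m/day.
Hydraulic gradient i = (254.39 − 228.55) / 1180 = 25.84 / 1180 = 0.02190.
Darcy flux q = K · i = 1.953 × 0.02190 = 0.04276 m/day.
Seepage velocity v = q / n_e = 0.04276 / 0.30 = 0.1425 m/day.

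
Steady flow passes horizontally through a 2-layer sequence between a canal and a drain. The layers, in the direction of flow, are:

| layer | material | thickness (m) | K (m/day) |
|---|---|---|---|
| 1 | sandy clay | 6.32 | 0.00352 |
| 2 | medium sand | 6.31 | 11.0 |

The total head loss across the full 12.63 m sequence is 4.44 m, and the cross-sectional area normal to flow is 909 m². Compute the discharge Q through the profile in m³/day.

2.25

Flow is perpendicular to layering, so the layers act in series and the equivalent K is the thickness-weighted harmonic mean.
Total thickness L = 6.32 + 6.31 = 12.63 m.
Σ(b_i/K_i) = 6.32/0.00352 + 6.31/11.0 = 1796 d.
K_eq = L / Σ(b_i/K_i) = 12.63 / 1796 = 0.007032 m/day.
Q = K_eq · A · (Δh/L) = 0.007032 × 909 × (4.44/12.63) = 2.247 m³/day.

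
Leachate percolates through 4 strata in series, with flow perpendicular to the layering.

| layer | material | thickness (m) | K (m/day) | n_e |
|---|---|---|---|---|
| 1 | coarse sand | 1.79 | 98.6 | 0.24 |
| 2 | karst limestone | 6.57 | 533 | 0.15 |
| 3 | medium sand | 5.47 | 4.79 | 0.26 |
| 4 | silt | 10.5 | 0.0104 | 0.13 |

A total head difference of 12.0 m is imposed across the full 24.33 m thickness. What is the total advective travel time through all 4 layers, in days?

354

With flow normal to the layers, continuity requires the same specific discharge q through every layer.
Σ(b_i/K_i) = 1.79/98.6 + 6.57/533 + 5.47/4.79 + 10.5/0.0104 = 1011 d.
q = Δh / Σ(b_i/K_i) = 12.0 / 1011 = 0.01187 m/day.
In each layer the seepage velocity is v_i = q/n_i, so the layer transit time is t_i = b_i·n_i / q:
  layer 1 (coarse sand): t_1 = 1.79 × 0.24 / 0.01187 = 36.19 d
  layer 2 (karst limestone): t_2 = 6.57 × 0.15 / 0.01187 = 83.01 d
  layer 3 (medium sand): t_3 = 5.47 × 0.26 / 0.01187 = 119.8 d
  layer 4 (silt): t_4 = 10.5 × 0.13 / 0.01187 = 115.0 d
Total t = Σ t_i = 354.0 days.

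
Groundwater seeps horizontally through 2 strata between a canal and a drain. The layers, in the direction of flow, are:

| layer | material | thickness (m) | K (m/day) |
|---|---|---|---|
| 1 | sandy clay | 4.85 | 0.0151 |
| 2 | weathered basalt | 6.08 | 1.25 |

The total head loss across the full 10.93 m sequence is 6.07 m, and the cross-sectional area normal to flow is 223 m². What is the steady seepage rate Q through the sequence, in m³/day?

4.15

Flow is perpendicular to layering, so the layers act in series and the equivalent K is the thickness-weighted harmonic mean.
Total thickness L = 4.85 + 6.08 = 10.93 m.
Σ(b_i/K_i) = 4.85/0.0151 + 6.08/1.25 = 326.1 d.
K_eq = L / Σ(b_i/K_i) = 10.93 / 326.1 = 0.03352 m/day.
Q = K_eq · A · (Δh/L) = 0.03352 × 223 × (6.07/10.93) = 4.151 m³/day.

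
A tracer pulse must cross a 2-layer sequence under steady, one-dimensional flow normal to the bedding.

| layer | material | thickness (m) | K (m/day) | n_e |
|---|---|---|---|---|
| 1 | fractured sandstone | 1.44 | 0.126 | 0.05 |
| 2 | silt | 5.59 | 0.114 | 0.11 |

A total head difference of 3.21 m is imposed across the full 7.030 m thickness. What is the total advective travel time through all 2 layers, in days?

12.9

With flow normal to the layers, continuity requires the same specific discharge q through every layer.
Σ(b_i/K_i) = 1.44/0.126 + 5.59/0.114 = 60.46 d.
q = Δh / Σ(b_i/K_i) = 3.21 / 60.46 = 0.05309 m/day.
In each layer the seepage velocity is v_i = q/n_i, so the layer transit time is t_i = b_i·n_i / q:
  layer 1 (fractured sandstone): t_1 = 1.44 × 0.05 / 0.05309 = 1.356 d
  layer 2 (silt): t_2 = 5.59 × 0.11 / 0.05309 = 11.58 d
Total t = Σ t_i = 12.94 days.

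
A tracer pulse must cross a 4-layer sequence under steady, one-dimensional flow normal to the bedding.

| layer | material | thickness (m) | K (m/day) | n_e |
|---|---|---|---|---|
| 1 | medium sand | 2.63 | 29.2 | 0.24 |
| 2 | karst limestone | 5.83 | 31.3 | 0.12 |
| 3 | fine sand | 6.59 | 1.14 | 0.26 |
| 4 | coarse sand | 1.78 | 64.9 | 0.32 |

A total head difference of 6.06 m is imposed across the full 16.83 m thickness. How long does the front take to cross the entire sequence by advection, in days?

3.63

With flow normal to the layers, continuity requires the same specific discharge q through every layer.
Σ(b_i/K_i) = 2.63/29.2 + 5.83/31.3 + 6.59/1.14 + 1.78/64.9 = 6.084 d.
q = Δh / Σ(b_i/K_i) = 6.06 / 6.084 = 0.9960 m/day.
In each layer the seepage velocity is v_i = q/n_i, so the layer transit time is t_i = b_i·n_i / q:
  layer 1 (medium sand): t_1 = 2.63 × 0.24 / 0.9960 = 0.6337 d
  layer 2 (karst limestone): t_2 = 5.83 × 0.12 / 0.9960 = 0.7024 d
  layer 3 (fine sand): t_3 = 6.59 × 0.26 / 0.9960 = 1.720 d
  layer 4 (coarse sand): t_4 = 1.78 × 0.32 / 0.9960 = 0.5719 d
Total t = Σ t_i = 3.628 days.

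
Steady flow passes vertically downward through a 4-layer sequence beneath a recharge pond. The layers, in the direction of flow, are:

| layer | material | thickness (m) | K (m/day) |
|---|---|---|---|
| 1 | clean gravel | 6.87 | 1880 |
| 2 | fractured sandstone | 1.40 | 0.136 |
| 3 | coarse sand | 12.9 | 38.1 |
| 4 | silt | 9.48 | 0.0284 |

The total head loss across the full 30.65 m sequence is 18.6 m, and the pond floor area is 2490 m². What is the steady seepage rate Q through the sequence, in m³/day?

134

Flow is perpendicular to layering, so the layers act in series and the equivalent K is the thickness-weighted harmonic mean.
Total thickness L = 6.87 + 1.40 + 12.9 + 9.48 = 30.65 m.
Σ(b_i/K_i) = 6.87/1880 + 1.40/0.136 + 12.9/38.1 + 9.48/0.0284 = 344.4 d.
K_eq = L / Σ(b_i/K_i) = 30.65 / 344.4 = 0.08899 m/day.
Q = K_eq · A · (Δh/L) = 0.08899 × 2490 × (18.6/30.65) = 134.5 m³/day.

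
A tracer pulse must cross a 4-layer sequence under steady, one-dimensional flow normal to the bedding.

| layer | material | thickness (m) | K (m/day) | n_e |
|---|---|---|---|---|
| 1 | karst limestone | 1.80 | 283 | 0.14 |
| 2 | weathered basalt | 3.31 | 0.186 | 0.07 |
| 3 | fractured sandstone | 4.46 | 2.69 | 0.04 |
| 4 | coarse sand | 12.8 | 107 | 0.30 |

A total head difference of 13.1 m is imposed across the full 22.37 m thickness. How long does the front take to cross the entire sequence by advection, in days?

With flow normal to the layers, continuity requires the same specific discharge q through every layer.
Σ(b_i/K_i) = 1.80/283 + 3.31/0.186 + 4.46/2.69 + 12.8/107 = 19.58 d.
q = Δh / Σ(b_i/K_i) = 13.1 / 19.58 = 0.6691 m/day.
In each layer the seepage velocity is v_i = q/n_i, so the layer transit time is t_i = b_i·n_i / q:
  layer 1 (karst limestone): t_1 = 1.80 × 0.14 / 0.6691 = 0.3766 d
  layer 2 (weathered basalt): t_2 = 3.31 × 0.07 / 0.6691 = 0.3463 d
  layer 3 (fractured sandstone): t_3 = 4.46 × 0.04 / 0.6691 = 0.2666 d
  layer 4 (coarse sand): t_4 = 12.8 × 0.30 / 0.6691 = 5.739 d
Total t = Σ t_i = 6.729 days.

6.73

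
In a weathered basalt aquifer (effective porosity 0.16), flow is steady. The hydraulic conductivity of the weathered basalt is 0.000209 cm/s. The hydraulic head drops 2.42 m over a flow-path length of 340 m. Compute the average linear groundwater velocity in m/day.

0.00803

Convert K: 0.000209 cm/s × 864 = 0.1806 m/day.
Hydraulic gradient i = Δh / L = 2.42 / 340 = 0.007118.
Darcy flux q = K · i = 0.1806 × 0.007118 = 0.001285 m/day.
Seepage velocity v = q / n_e = 0.001285 / 0.16 = 0.008033 m/day.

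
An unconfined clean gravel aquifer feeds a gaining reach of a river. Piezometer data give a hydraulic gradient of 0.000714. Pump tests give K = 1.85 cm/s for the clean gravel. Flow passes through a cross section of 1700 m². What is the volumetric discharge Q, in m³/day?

Convert K: 1.85 cm/s × 864 = 1598 m/day.
Hydraulic gradient i = 0.000714.
Darcy's law: Q = K · A · i = 1598 × 1700 × 0.0007140 = 1940 m³/day.

1940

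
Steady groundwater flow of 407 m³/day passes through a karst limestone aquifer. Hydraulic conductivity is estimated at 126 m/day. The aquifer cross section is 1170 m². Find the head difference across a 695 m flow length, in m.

1.92

From Q = K·A·i, i = Q / (K·A) = 407 / (126.0 × 1170) = 0.002761.
Head loss Δh = i · L = 0.002761 × 695 = 1.919 m.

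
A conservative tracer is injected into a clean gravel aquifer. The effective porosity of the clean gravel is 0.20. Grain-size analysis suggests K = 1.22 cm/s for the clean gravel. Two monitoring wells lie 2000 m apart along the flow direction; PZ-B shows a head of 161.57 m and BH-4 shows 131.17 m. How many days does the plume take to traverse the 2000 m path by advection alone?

Convert K: 1.22 cm/s × 864 = 1054 m/day.
Hydraulic gradient i = (161.57 − 131.17) / 2000 = 30.4 / 2000 = 0.01520.
Darcy flux q = K · i = 1054 × 0.01520 = 16.02 m/day.
Seepage velocity v = q / n_e = 16.02 / 0.20 = 80.11 m/day.
Travel time t = L / v = 2000 / 80.11 = 24.97 days.

25.0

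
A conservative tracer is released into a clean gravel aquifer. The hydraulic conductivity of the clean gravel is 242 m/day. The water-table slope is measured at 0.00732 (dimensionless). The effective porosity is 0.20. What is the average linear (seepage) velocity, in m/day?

Hydraulic gradient i = 0.00732.
Darcy flux q = K · i = 242.0 × 0.007320 = 1.771 m/day.
Seepage velocity v = q / n_e = 1.771 / 0.20 = 8.857 m/day.

8.86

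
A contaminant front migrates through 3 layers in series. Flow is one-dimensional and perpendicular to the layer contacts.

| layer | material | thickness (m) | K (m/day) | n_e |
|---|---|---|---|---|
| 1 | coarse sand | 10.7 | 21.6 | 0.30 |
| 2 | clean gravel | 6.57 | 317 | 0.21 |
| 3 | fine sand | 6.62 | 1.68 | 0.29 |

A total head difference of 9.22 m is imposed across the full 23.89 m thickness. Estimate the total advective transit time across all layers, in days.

3.15

With flow normal to the layers, continuity requires the same specific discharge q through every layer.
Σ(b_i/K_i) = 10.7/21.6 + 6.57/317 + 6.62/1.68 = 4.457 d.
q = Δh / Σ(b_i/K_i) = 9.22 / 4.457 = 2.069 m/day.
In each layer the seepage velocity is v_i = q/n_i, so the layer transit time is t_i = b_i·n_i / q:
  layer 1 (coarse sand): t_1 = 10.7 × 0.30 / 2.069 = 1.552 d
  layer 2 (clean gravel): t_2 = 6.57 × 0.21 / 2.069 = 0.6669 d
  layer 3 (fine sand): t_3 = 6.62 × 0.29 / 2.069 = 0.9280 d
Total t = Σ t_i = 3.146 days.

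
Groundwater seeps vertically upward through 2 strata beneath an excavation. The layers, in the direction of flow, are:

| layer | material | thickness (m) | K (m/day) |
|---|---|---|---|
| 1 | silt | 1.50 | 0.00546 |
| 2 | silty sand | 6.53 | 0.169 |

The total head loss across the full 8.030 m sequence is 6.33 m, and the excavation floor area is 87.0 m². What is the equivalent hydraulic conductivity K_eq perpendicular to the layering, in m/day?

0.0256

Flow is perpendicular to layering, so the layers act in series and the equivalent K is the thickness-weighted harmonic mean.
Total thickness L = 1.50 + 6.53 = 8.030 m.
Σ(b_i/K_i) = 1.50/0.00546 + 6.53/0.169 = 313.4 d.
K_eq = L / Σ(b_i/K_i) = 8.030 / 313.4 = 0.02563 m/day.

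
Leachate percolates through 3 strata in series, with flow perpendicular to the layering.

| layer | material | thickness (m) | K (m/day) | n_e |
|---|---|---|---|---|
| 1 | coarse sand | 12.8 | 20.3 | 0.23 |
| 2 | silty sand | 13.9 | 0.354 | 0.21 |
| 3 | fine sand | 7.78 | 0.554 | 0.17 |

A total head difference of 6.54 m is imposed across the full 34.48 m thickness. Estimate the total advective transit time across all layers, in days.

59.3

With flow normal to the layers, continuity requires the same specific discharge q through every layer.
Σ(b_i/K_i) = 12.8/20.3 + 13.9/0.354 + 7.78/0.554 = 53.94 d.
q = Δh / Σ(b_i/K_i) = 6.54 / 53.94 = 0.1212 m/day.
In each layer the seepage velocity is v_i = q/n_i, so the layer transit time is t_i = b_i·n_i / q:
  layer 1 (coarse sand): t_1 = 12.8 × 0.23 / 0.1212 = 24.28 d
  layer 2 (silty sand): t_2 = 13.9 × 0.21 / 0.1212 = 24.07 d
  layer 3 (fine sand): t_3 = 7.78 × 0.17 / 0.1212 = 10.91 d
Total t = Σ t_i = 59.26 days.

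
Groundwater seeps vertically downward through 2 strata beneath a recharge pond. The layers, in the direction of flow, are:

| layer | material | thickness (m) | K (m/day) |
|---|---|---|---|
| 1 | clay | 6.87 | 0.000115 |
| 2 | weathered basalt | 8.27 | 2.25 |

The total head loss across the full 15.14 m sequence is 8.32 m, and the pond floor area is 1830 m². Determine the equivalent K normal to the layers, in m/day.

0.000253

Flow is perpendicular to layering, so the layers act in series and the equivalent K is the thickness-weighted harmonic mean.
Total thickness L = 6.87 + 8.27 = 15.14 m.
Σ(b_i/K_i) = 6.87/0.000115 + 8.27/2.25 = 59743 d.
K_eq = L / Σ(b_i/K_i) = 15.14 / 59743 = 0.0002534 m/day.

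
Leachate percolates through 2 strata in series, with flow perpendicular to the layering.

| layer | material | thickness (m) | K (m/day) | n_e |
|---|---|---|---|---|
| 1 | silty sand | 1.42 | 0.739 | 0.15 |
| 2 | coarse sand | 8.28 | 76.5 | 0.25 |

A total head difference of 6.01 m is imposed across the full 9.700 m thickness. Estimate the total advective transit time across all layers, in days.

0.771

With flow normal to the layers, continuity requires the same specific discharge q through every layer.
Σ(b_i/K_i) = 1.42/0.739 + 8.28/76.5 = 2.030 d.
q = Δh / Σ(b_i/K_i) = 6.01 / 2.030 = 2.961 m/day.
In each layer the seepage velocity is v_i = q/n_i, so the layer transit time is t_i = b_i·n_i / q:
  layer 1 (silty sand): t_1 = 1.42 × 0.15 / 2.961 = 0.07194 d
  layer 2 (coarse sand): t_2 = 8.28 × 0.25 / 2.961 = 0.6991 d
Total t = Σ t_i = 0.7710 days.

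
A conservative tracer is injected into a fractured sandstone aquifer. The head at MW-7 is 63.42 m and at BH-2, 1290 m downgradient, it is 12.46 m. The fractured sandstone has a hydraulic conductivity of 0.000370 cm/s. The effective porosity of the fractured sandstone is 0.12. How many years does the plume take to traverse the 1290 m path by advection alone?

33.6

Convert K: 0.000370 cm/s × 864 = 0.3197 m/day.
Hydraulic gradient i = (63.42 − 12.46) / 1290 = 50.96 / 1290 = 0.03950.
Darcy flux q = K · i = 0.3197 × 0.03950 = 0.01263 m/day.
Seepage velocity v = q / n_e = 0.01263 / 0.12 = 0.1052 m/day.
Travel time t = L / v = 1290 / 0.1052 = 12258 days = 33.56 years.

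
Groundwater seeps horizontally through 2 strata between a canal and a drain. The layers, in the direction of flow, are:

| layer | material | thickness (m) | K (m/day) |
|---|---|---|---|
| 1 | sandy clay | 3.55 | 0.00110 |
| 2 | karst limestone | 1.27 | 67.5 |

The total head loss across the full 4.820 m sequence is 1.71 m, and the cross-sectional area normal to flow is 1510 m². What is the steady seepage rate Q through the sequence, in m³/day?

Flow is perpendicular to layering, so the layers act in series and the equivalent K is the thickness-weighted harmonic mean.
Total thickness L = 3.55 + 1.27 = 4.820 m.
Σ(b_i/K_i) = 3.55/0.00110 + 1.27/67.5 = 3227 d.
K_eq = L / Σ(b_i/K_i) = 4.820 / 3227 = 0.001494 m/day.
Q = K_eq · A · (Δh/L) = 0.001494 × 1510 × (1.71/4.820) = 0.8001 m³/day.

0.800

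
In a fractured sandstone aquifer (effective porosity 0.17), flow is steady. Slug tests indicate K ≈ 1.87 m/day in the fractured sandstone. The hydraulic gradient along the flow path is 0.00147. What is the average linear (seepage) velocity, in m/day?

Hydraulic gradient i = 0.00147.
Darcy flux q = K · i = 1.870 × 0.001470 = 0.002749 m/day.
Seepage velocity v = q / n_e = 0.002749 / 0.17 = 0.01617 m/day.

0.0162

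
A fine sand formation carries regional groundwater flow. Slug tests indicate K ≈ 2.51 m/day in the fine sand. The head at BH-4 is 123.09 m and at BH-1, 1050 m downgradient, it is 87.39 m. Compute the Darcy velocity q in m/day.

0.0853

Hydraulic gradient i = (123.09 − 87.39) / 1050 = 35.7 / 1050 = 0.03400.
Specific discharge q = K · i = 2.510 × 0.03400 = 0.08534 m/day.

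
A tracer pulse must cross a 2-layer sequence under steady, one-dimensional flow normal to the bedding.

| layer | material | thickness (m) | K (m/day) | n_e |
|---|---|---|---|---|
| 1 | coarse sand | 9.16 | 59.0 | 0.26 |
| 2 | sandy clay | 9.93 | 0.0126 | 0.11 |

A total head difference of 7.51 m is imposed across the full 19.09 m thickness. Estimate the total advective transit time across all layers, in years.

0.998

With flow normal to the layers, continuity requires the same specific discharge q through every layer.
Σ(b_i/K_i) = 9.16/59.0 + 9.93/0.0126 = 788.3 d.
q = Δh / Σ(b_i/K_i) = 7.51 / 788.3 = 0.009527 m/day.
In each layer the seepage velocity is v_i = q/n_i, so the layer transit time is t_i = b_i·n_i / q:
  layer 1 (coarse sand): t_1 = 9.16 × 0.26 / 0.009527 = 250.0 d
  layer 2 (sandy clay): t_2 = 9.93 × 0.11 / 0.009527 = 114.6 d
Total t = Σ t_i = 364.6 days = 0.9983 years.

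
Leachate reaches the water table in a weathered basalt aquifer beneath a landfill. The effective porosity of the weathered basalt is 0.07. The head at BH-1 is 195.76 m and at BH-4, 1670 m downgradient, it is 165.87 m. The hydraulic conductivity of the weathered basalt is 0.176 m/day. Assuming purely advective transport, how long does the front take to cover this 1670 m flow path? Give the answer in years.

102

Hydraulic gradient i = (195.76 − 165.87) / 1670 = 29.89 / 1670 = 0.01790.
Darcy flux q = K · i = 0.1760 × 0.01790 = 0.003150 m/day.
Seepage velocity v = q / n_e = 0.003150 / 0.07 = 0.04500 m/day.
Travel time t = L / v = 1670 / 0.04500 = 37110 days = 101.6 years.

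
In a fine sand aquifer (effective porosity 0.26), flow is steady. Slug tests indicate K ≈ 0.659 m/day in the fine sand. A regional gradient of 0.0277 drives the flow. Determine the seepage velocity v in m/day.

Hydraulic gradient i = 0.0277.
Darcy flux q = K · i = 0.6590 × 0.02770 = 0.01825 m/day.
Seepage velocity v = q / n_e = 0.01825 / 0.26 = 0.07021 m/day.

0.0702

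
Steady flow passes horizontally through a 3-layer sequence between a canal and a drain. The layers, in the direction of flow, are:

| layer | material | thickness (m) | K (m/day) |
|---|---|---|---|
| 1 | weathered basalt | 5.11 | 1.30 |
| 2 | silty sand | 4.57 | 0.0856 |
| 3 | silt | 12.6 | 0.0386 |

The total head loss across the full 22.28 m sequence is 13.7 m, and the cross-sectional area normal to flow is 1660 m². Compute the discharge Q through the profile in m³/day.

59.3

Flow is perpendicular to layering, so the layers act in series and the equivalent K is the thickness-weighted harmonic mean.
Total thickness L = 5.11 + 4.57 + 12.6 = 22.28 m.
Σ(b_i/K_i) = 5.11/1.30 + 4.57/0.0856 + 12.6/0.0386 = 383.7 d.
K_eq = L / Σ(b_i/K_i) = 22.28 / 383.7 = 0.05806 m/day.
Q = K_eq · A · (Δh/L) = 0.05806 × 1660 × (13.7/22.28) = 59.26 m³/day.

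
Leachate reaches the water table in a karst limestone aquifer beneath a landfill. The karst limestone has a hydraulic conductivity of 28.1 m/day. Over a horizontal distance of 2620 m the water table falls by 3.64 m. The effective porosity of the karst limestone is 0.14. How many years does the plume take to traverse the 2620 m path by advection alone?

25.7

Hydraulic gradient i = Δh / L = 3.64 / 2620 = 0.001389.
Darcy flux q = K · i = 28.10 × 0.001389 = 0.03904 m/day.
Seepage velocity v = q / n_e = 0.03904 / 0.14 = 0.2789 m/day.
Travel time t = L / v = 2620 / 0.2789 = 9396 days = 25.72 years.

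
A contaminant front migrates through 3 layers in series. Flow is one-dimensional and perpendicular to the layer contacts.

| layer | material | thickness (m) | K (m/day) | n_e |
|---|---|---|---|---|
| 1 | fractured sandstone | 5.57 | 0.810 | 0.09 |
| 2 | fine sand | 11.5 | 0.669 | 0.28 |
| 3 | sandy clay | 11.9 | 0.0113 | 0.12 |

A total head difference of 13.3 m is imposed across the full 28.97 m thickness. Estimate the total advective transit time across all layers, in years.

With flow normal to the layers, continuity requires the same specific discharge q through every layer.
Σ(b_i/K_i) = 5.57/0.810 + 11.5/0.669 + 11.9/0.0113 = 1077 d.
q = Δh / Σ(b_i/K_i) = 13.3 / 1077 = 0.01235 m/day.
In each layer the seepage velocity is v_i = q/n_i, so the layer transit time is t_i = b_i·n_i / q:
  layer 1 (fractured sandstone): t_1 = 5.57 × 0.09 / 0.01235 = 40.60 d
  layer 2 (fine sand): t_2 = 11.5 × 0.28 / 0.01235 = 260.8 d
  layer 3 (sandy clay): t_3 = 11.9 × 0.12 / 0.01235 = 115.7 d
Total t = Σ t_i = 417.0 days = 1.142 years.

1.14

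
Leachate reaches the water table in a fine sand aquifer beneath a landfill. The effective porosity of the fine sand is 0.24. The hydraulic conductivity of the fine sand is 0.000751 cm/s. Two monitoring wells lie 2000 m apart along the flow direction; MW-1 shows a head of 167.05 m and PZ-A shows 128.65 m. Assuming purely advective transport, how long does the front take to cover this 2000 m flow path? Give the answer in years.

105

Convert K: 0.000751 cm/s × 864 = 0.6489 m/day.
Hydraulic gradient i = (167.05 − 128.65) / 2000 = 38.4 / 2000 = 0.01920.
Darcy flux q = K · i = 0.6489 × 0.01920 = 0.01246 m/day.
Seepage velocity v = q / n_e = 0.01246 / 0.24 = 0.05191 m/day.
Travel time t = L / v = 2000 / 0.05191 = 38529 days = 105.5 years.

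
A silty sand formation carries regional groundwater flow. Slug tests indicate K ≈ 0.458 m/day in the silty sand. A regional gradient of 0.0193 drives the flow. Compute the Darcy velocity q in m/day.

0.00884

Hydraulic gradient i = 0.0193.
Specific discharge q = K · i = 0.4580 × 0.01930 = 0.008839 m/day.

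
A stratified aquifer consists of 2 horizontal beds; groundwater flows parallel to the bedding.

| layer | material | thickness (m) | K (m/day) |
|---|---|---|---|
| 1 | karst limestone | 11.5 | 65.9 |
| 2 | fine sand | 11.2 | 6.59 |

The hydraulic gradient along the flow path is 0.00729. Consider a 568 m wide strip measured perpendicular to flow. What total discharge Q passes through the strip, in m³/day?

3440

Flow is parallel to layering, so each bed carries its own Darcy discharge and the transmissivities add.
Σ(K_i·b_i) = 65.9×11.5 + 6.59×11.2 = 831.7 m²/day.
Hydraulic gradient i = 0.00729.
Q = Σ(K_i·b_i) · W · i = 831.7 × 568 × 0.007290 = 3444 m³/day.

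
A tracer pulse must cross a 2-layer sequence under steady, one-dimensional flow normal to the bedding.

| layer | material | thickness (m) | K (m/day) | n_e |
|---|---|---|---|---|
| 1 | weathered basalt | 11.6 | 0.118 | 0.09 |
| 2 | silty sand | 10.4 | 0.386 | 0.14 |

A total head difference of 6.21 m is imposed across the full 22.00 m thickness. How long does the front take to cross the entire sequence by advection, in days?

50.4

With flow normal to the layers, continuity requires the same specific discharge q through every layer.
Σ(b_i/K_i) = 11.6/0.118 + 10.4/0.386 = 125.2 d.
q = Δh / Σ(b_i/K_i) = 6.21 / 125.2 = 0.04958 m/day.
In each layer the seepage velocity is v_i = q/n_i, so the layer transit time is t_i = b_i·n_i / q:
  layer 1 (weathered basalt): t_1 = 11.6 × 0.09 / 0.04958 = 21.06 d
  layer 2 (silty sand): t_2 = 10.4 × 0.14 / 0.04958 = 29.37 d
Total t = Σ t_i = 50.42 days.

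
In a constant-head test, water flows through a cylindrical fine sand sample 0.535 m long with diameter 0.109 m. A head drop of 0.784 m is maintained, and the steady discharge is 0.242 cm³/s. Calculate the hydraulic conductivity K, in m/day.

1.53

Cross-sectional area A = π·(d/2)² = π × (0.109/2)² = 0.009331 m².
Convert discharge: 0.242 cm³/s = 2.420e-07 m³/s.
Darcy's law rearranged: K = Q·L / (A·Δh) = 2.420e-07 × 0.535 / (0.009331 × 0.784) = 1.770e-05 m/s = 1.529 m/day.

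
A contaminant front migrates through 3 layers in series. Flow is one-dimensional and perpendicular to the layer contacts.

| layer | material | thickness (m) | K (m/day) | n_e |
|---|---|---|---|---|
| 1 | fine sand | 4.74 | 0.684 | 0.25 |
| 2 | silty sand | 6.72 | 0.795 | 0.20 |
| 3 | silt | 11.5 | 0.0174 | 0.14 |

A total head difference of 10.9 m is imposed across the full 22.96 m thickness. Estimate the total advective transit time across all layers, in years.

With flow normal to the layers, continuity requires the same specific discharge q through every layer.
Σ(b_i/K_i) = 4.74/0.684 + 6.72/0.795 + 11.5/0.0174 = 676.3 d.
q = Δh / Σ(b_i/K_i) = 10.9 / 676.3 = 0.01612 m/day.
In each layer the seepage velocity is v_i = q/n_i, so the layer transit time is t_i = b_i·n_i / q:
  layer 1 (fine sand): t_1 = 4.74 × 0.25 / 0.01612 = 73.52 d
  layer 2 (silty sand): t_2 = 6.72 × 0.20 / 0.01612 = 83.39 d
  layer 3 (silt): t_3 = 11.5 × 0.14 / 0.01612 = 99.89 d
Total t = Σ t_i = 256.8 days = 0.7031 years.

0.703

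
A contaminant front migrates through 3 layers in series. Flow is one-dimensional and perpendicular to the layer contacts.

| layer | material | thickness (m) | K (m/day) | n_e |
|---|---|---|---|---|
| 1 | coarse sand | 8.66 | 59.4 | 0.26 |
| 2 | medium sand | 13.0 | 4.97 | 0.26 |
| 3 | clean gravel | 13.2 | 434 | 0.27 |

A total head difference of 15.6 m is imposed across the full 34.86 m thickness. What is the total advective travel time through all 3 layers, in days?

With flow normal to the layers, continuity requires the same specific discharge q through every layer.
Σ(b_i/K_i) = 8.66/59.4 + 13.0/4.97 + 13.2/434 = 2.792 d.
q = Δh / Σ(b_i/K_i) = 15.6 / 2.792 = 5.588 m/day.
In each layer the seepage velocity is v_i = q/n_i, so the layer transit time is t_i = b_i·n_i / q:
  layer 1 (coarse sand): t_1 = 8.66 × 0.26 / 5.588 = 0.4030 d
  layer 2 (medium sand): t_2 = 13.0 × 0.26 / 5.588 = 0.6049 d
  layer 3 (clean gravel): t_3 = 13.2 × 0.27 / 5.588 = 0.6378 d
Total t = Σ t_i = 1.646 days.

1.65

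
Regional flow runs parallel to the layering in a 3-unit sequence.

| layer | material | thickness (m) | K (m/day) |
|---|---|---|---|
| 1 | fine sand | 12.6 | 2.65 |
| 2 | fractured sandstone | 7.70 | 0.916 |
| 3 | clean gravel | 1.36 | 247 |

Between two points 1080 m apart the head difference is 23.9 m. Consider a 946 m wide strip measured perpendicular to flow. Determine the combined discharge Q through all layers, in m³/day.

Flow is parallel to layering, so each bed carries its own Darcy discharge and the transmissivities add.
Σ(K_i·b_i) = 2.65×12.6 + 0.916×7.70 + 247×1.36 = 376.4 m²/day.
Hydraulic gradient i = Δh / L = 23.9 / 1080 = 0.02213.
Q = Σ(K_i·b_i) · W · i = 376.4 × 946 × 0.02213 = 7879 m³/day.

7880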